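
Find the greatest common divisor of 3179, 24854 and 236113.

289

gcd(3179, 24854): 24854 = 7·3179 + 2601; 3179 = 1·2601 + 578; 2601 = 4·578 + 289; 578 = 2·289 + 0 → 289
gcd(289, 236113): 236113 = 817·289 + 0 → 289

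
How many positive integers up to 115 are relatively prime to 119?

119 = 7·17. Inclusion–exclusion on these primes:
115 − ⌊115/7⌋ − ⌊115/17⌋ + ⌊115/119⌋ = 93

93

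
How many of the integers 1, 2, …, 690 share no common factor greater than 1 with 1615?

1615 = 5·17·19. Inclusion–exclusion on these primes:
690 − ⌊690/5⌋ − ⌊690/17⌋ − ⌊690/19⌋ + ⌊690/85⌋ + ⌊690/95⌋ + ⌊690/323⌋ − ⌊690/1615⌋ = 493

493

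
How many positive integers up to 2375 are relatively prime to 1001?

1709

Prime factors of 1001: 7, 11, 13. Count integers ≤ 2375 divisible by none of them.
By inclusion–exclusion: 2375 − ⌊2375/7⌋ − ⌊2375/11⌋ − ⌊2375/13⌋ + ⌊2375/77⌋ + ⌊2375/91⌋ + ⌊2375/143⌋ − ⌊2375/1001⌋ = 1709.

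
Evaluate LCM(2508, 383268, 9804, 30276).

2508 = 2² · 3 · 11 · 19; 383268 = 2² · 3 · 19 · 41²; 9804 = 2² · 3 · 19 · 43; 30276 = 2² · 3² · 29²
lcm takes max exponent of each prime: 2² · 3² · 11 · 19 · 29² · 41² · 43 = 457383982572

457383982572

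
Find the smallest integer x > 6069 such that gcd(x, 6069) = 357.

6426

gcd(x, 6069) = 357 forces 357 | x; write x = 357s. Then gcd(357s, 357·17) = 357·gcd(s, 17), so need gcd(s, 17) = 1.
357s > 6069 gives s ≥ 18. The least s ≥ 18 coprime to 17 is 18, so x = 357·18 = 6426.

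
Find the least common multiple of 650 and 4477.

gcd first: 4477 = 6·650 + 577; 650 = 1·577 + 73; 577 = 7·73 + 66; 73 = 1·66 + 7; 66 = 9·7 + 3; 7 = 2·3 + 1; 3 = 3·1 + 0 → gcd = 1
lcm = 650·4477/gcd = 2910050/1 = 2910050

2910050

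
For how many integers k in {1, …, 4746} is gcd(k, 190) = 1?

1798

190 = 2·5·19. Inclusion–exclusion on these primes:
4746 − ⌊4746/2⌋ − ⌊4746/5⌋ − ⌊4746/19⌋ + ⌊4746/10⌋ + ⌊4746/38⌋ + ⌊4746/95⌋ − ⌊4746/190⌋ = 1798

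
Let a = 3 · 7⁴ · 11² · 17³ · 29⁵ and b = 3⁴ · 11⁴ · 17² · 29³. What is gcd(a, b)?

2558576823

min exponent per shared prime: 3 · 11² · 17² · 29³ = 2558576823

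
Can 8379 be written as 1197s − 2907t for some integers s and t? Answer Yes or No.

Yes

gcd(1197, 2907): 2907 = 2·1197 + 513; 1197 = 2·513 + 171; 513 = 3·171 + 0 → 171
171 divides 8379, so a solution exists.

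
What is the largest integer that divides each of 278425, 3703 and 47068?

7

gcd(278425, 3703): 278425 = 75·3703 + 700; 3703 = 5·700 + 203; 700 = 3·203 + 91; 203 = 2·91 + 21; 91 = 4·21 + 7; 21 = 3·7 + 0 → 7
gcd(7, 47068): 47068 = 6724·7 + 0 → 7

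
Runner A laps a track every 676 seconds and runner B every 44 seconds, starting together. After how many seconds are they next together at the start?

676 = 2² · 13²; 44 = 2² · 11
max exponents: 2² · 11 · 13² = 7436

7436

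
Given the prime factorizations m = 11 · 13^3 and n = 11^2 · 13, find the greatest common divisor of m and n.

143

min exponent per shared prime: 11 · 13 = 143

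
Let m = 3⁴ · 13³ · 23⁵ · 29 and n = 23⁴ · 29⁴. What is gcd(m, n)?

min exponent per shared prime: 23⁴ · 29 = 8115389

8115389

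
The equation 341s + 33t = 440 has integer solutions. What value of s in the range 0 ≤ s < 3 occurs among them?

1

Euclid: 341 = 10·33 + 11; 33 = 3·11 + 0 → gcd = 11; 440 = 11·40.
Back-substitution yields 341·(1) + 33·(-10) = 11, so one solution is s = 1·40 = 40, t = -10·40 = -400.
Solutions in s differ by 33/11 = 3; the one in [0, 3) is 40 mod 3 = 1.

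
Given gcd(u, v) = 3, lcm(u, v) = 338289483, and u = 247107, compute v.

u·v = gcd·lcm = 3·338289483 = 1014868449, so v = 1014868449/247107 = 4107.

4107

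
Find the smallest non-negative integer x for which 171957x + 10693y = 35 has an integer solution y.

gcd(171957, 10693) = 1 (Euclid: 171957 = 16·10693 + 869; 10693 = 12·869 + 265; 869 = 3·265 + 74; 265 = 3·74 + 43; 74 = 1·43 + 31; 43 = 1·31 + 12; 31 = 2·12 + 7; 12 = 1·7 + 5; 7 = 1·5 + 2; 5 = 2·2 + 1; 2 = 2·1 + 0), and 1 | 35.
Extended Euclid: 171957·(-4479) + 10693·(72028) = 1. Scale by 35: x₀ = -156765.
General solution x = x₀ + 10693t; reducing mod 10693 gives x = 3630 (and y = -58375).

3630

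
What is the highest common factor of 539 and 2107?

539 = 7² · 11
2107 = 7² · 43
Common: 7² = 49

49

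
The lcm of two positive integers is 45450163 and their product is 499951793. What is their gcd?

11

gcd·lcm = product, so gcd = 499951793/45450163 = 11.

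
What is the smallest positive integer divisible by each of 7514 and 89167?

51538526

7514 = 2 · 13 · 17²; 89167 = 13 · 19³
max exponents: 2 · 13 · 17² · 19³ = 51538526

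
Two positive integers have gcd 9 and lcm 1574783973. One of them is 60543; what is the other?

234099

u·v = gcd·lcm = 9·1574783973 = 14173055757, so v = 14173055757/60543 = 234099.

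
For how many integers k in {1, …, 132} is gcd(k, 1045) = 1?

Prime factors of 1045: 5, 11, 19. Count integers ≤ 132 divisible by none of them.
By inclusion–exclusion: 132 − ⌊132/5⌋ − ⌊132/11⌋ − ⌊132/19⌋ + ⌊132/55⌋ + ⌊132/95⌋ + ⌊132/209⌋ − ⌊132/1045⌋ = 91.

91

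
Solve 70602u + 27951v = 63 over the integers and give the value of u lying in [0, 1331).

926

gcd(70602, 27951) = 21 (Euclid: 70602 = 2·27951 + 14700; 27951 = 1·14700 + 13251; 14700 = 1·13251 + 1449; 13251 = 9·1449 + 210; 1449 = 6·210 + 189; 210 = 1·189 + 21; 189 = 9·21 + 0), and 21 | 63.
Extended Euclid: 70602·(-135) + 27951·(341) = 21. Scale by 3: u₀ = -405.
General solution u = u₀ + 1331t; reducing mod 1331 gives u = 926 (and v = -2339).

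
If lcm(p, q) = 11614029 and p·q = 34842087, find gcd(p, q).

From gcd × lcm = pq: gcd = 34842087 / 11614029 = 3.

3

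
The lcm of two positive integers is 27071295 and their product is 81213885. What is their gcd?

3

From gcd × lcm = uv: gcd = 81213885 / 27071295 = 3.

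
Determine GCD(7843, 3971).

11

Euclid: 7843 = 1·3971 + 3872; 3971 = 1·3872 + 99; 3872 = 39·99 + 11; 99 = 9·11 + 0. Last nonzero remainder: 11.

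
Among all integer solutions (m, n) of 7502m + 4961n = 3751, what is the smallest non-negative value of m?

gcd(7502, 4961) = 121 (Euclid: 7502 = 1·4961 + 2541; 4961 = 1·2541 + 2420; 2541 = 1·2420 + 121; 2420 = 20·121 + 0), and 121 | 3751.
Extended Euclid: 7502·(2) + 4961·(-3) = 121. Scale by 31: m₀ = 62.
General solution m = m₀ + 41t; reducing mod 41 gives m = 21 (and n = -31).

21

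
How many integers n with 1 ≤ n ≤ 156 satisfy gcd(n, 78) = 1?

48

78 = 2·3·13. Inclusion–exclusion on these primes:
156 − ⌊156/2⌋ − ⌊156/3⌋ − ⌊156/13⌋ + ⌊156/6⌋ + ⌊156/26⌋ + ⌊156/39⌋ − ⌊156/78⌋ = 48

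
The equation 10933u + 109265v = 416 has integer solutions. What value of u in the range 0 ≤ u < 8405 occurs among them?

5107

gcd(10933, 109265) = 13 (Euclid: 109265 = 9·10933 + 10868; 10933 = 1·10868 + 65; 10868 = 167·65 + 13; 65 = 5·13 + 0), and 13 | 416.
Extended Euclid: 10933·(-1679) + 109265·(168) = 13. Scale by 32: u₀ = -53728.
General solution u = u₀ + 8405t; reducing mod 8405 gives u = 5107 (and v = -511).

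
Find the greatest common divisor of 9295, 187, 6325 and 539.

9295 = 5 · 11 · 13²; 187 = 11 · 17; 6325 = 5² · 11 · 23; 539 = 7² · 11
gcd takes min exponent of each prime: 11 = 11

11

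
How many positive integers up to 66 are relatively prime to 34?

34 = 2·17. Inclusion–exclusion on these primes:
66 − ⌊66/2⌋ − ⌊66/17⌋ + ⌊66/34⌋ = 31

31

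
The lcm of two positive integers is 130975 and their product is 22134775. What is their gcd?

From gcd × lcm = ab: gcd = 22134775 / 130975 = 169.

169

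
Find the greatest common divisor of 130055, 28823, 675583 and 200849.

19

gcd(130055, 28823): 130055 = 4·28823 + 14763; 28823 = 1·14763 + 14060; 14763 = 1·14060 + 703; 14060 = 20·703 + 0 → 703
gcd(703, 675583): 675583 = 961·703 + 0 → 703
gcd(703, 200849): 200849 = 285·703 + 494; 703 = 1·494 + 209; 494 = 2·209 + 76; 209 = 2·76 + 57; 76 = 1·57 + 19; 57 = 3·19 + 0 → 19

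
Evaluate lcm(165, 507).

165 = 3 · 5 · 11; 507 = 3 · 13²
max exponents: 3 · 5 · 11 · 13² = 27885

27885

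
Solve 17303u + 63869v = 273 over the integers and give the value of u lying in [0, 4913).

gcd(17303, 63869) = 13 (Euclid: 63869 = 3·17303 + 11960; 17303 = 1·11960 + 5343; 11960 = 2·5343 + 1274; 5343 = 4·1274 + 247; 1274 = 5·247 + 39; 247 = 6·39 + 13; 39 = 3·13 + 0), and 13 | 273.
Extended Euclid: 17303·(1554) + 63869·(-421) = 13. Scale by 21: u₀ = 32634.
General solution u = u₀ + 4913t; reducing mod 4913 gives u = 3156 (and v = -855).

3156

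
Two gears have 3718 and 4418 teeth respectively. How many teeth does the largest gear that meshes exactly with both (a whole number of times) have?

2

Euclid: 4418 = 1·3718 + 700; 3718 = 5·700 + 218; 700 = 3·218 + 46; 218 = 4·46 + 34; 46 = 1·34 + 12; 34 = 2·12 + 10; 12 = 1·10 + 2; 10 = 5·2 + 0. Last nonzero remainder: 2.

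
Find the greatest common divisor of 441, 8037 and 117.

9

gcd(441, 8037): 8037 = 18·441 + 99; 441 = 4·99 + 45; 99 = 2·45 + 9; 45 = 5·9 + 0 → 9
gcd(9, 117): 117 = 13·9 + 0 → 9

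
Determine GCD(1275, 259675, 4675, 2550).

gcd(1275, 259675): 259675 = 203·1275 + 850; 1275 = 1·850 + 425; 850 = 2·425 + 0 → 425
gcd(425, 4675): 4675 = 11·425 + 0 → 425
gcd(425, 2550): 2550 = 6·425 + 0 → 425

425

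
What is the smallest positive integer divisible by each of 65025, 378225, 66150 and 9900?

lcm(65025, 378225) = 65025·378225/gcd = 24594080625/225 = 109307025
lcm(109307025, 66150) = 109307025·66150/gcd = 7230659703750/225 = 32136265350
lcm(32136265350, 9900) = 32136265350·9900/gcd = 318149026965000/450 = 706997837700

706997837700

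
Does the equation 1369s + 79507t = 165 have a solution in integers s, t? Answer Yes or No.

Yes

By Bézout, 1369s + 79507t = 165 has integer solutions iff gcd(1369, 79507) | 165.
Euclid: 79507 = 58·1369 + 105; 1369 = 13·105 + 4; 105 = 26·4 + 1; 4 = 4·1 + 0. gcd = 1; 165 mod 1 = 0. Yes.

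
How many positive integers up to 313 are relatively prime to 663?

Prime factors of 663: 3, 13, 17. Count integers ≤ 313 divisible by none of them.
By inclusion–exclusion: 313 − ⌊313/3⌋ − ⌊313/13⌋ − ⌊313/17⌋ + ⌊313/39⌋ + ⌊313/51⌋ + ⌊313/221⌋ − ⌊313/663⌋ = 182.

182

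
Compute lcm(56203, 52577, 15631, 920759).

56203 = 7² · 31 · 37; 52577 = 7² · 29 · 37; 15631 = 7² · 11 · 29; 920759 = 7² · 19 · 23 · 43
lcm takes max exponent of each prime: 7² · 11 · 19 · 23 · 29 · 31 · 37 · 43 = 336899272787

336899272787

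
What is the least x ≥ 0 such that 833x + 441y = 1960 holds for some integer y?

5

gcd(833, 441) = 49 (Euclid: 833 = 1·441 + 392; 441 = 1·392 + 49; 392 = 8·49 + 0), and 49 | 1960.
Extended Euclid: 833·(-1) + 441·(2) = 49. Scale by 40: x₀ = -40.
General solution x = x₀ + 9t; reducing mod 9 gives x = 5 (and y = -5).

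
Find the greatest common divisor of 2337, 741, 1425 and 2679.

gcd(2337, 741): 2337 = 3·741 + 114; 741 = 6·114 + 57; 114 = 2·57 + 0 → 57
gcd(57, 1425): 1425 = 25·57 + 0 → 57
gcd(57, 2679): 2679 = 47·57 + 0 → 57

57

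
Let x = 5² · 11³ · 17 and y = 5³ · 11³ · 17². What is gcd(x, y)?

min exponent per shared prime: 5² · 11³ · 17 = 565675

565675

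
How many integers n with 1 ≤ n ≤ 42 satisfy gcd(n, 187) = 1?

Prime factors of 187: 11, 17. Count integers ≤ 42 divisible by none of them.
By inclusion–exclusion: 42 − ⌊42/11⌋ − ⌊42/17⌋ + ⌊42/187⌋ = 37.

37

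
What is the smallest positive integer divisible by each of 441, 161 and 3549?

1714167

lcm(441, 161) = 441·161/gcd = 71001/7 = 10143
lcm(10143, 3549) = 10143·3549/gcd = 35997507/21 = 1714167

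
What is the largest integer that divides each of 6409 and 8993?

17

Euclid: 8993 = 1·6409 + 2584; 6409 = 2·2584 + 1241; 2584 = 2·1241 + 102; 1241 = 12·102 + 17; 102 = 6·17 + 0. Last nonzero remainder: 17.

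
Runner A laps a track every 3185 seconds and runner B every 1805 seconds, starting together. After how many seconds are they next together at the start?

1149785

3185 = 5 · 7² · 13; 1805 = 5 · 19²
max exponents: 5 · 7² · 13 · 19² = 1149785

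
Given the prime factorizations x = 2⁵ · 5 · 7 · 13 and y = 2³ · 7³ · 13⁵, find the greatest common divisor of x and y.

min exponent per shared prime: 2³ · 7 · 13 = 728

728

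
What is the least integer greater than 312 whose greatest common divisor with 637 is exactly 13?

gcd(t, 637) = 13 forces 13 | t; write t = 13s. Then gcd(13s, 13·49) = 13·gcd(s, 49), so need gcd(s, 49) = 1.
13s > 312 gives s ≥ 25. The least s ≥ 25 coprime to 49 is 25, so t = 13·25 = 325.

325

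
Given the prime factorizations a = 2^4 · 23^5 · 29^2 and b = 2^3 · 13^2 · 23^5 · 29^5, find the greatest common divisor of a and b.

min exponent per shared prime: 2^3 · 23^5 · 29^2 = 43303715704

43303715704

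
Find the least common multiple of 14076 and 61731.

gcd first: 61731 = 4·14076 + 5427; 14076 = 2·5427 + 3222; 5427 = 1·3222 + 2205; 3222 = 1·2205 + 1017; 2205 = 2·1017 + 171; 1017 = 5·171 + 162; 171 = 1·162 + 9; 162 = 18·9 + 0 → gcd = 9
lcm = 14076·61731/gcd = 868925556/9 = 96547284

96547284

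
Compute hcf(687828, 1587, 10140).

gcd(687828, 1587): 687828 = 433·1587 + 657; 1587 = 2·657 + 273; 657 = 2·273 + 111; 273 = 2·111 + 51; 111 = 2·51 + 9; 51 = 5·9 + 6; 9 = 1·6 + 3; 6 = 2·3 + 0 → 3
gcd(3, 10140): 10140 = 3380·3 + 0 → 3

3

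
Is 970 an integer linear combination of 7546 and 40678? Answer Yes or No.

By Bézout, 7546m + 40678n = 970 has integer solutions iff gcd(7546, 40678) | 970.
Euclid: 40678 = 5·7546 + 2948; 7546 = 2·2948 + 1650; 2948 = 1·1650 + 1298; 1650 = 1·1298 + 352; 1298 = 3·352 + 242; 352 = 1·242 + 110; 242 = 2·110 + 22; 110 = 5·22 + 0. gcd = 22; 970 mod 22 = 2. No.

No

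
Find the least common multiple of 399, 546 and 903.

446082

399 = 3 · 7 · 19; 546 = 2 · 3 · 7 · 13; 903 = 3 · 7 · 43
lcm takes max exponent of each prime: 2 · 3 · 7 · 13 · 19 · 43 = 446082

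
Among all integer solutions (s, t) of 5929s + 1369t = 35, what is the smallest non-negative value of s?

674

Reduce mod 1369: 5929s ≡ 35 (mod 1369). With g = gcd(5929, 1369) = 1 dividing 35, divide through: 5929s ≡ 35 (mod 1369).
Since gcd(5929, 1369) = 1, s ≡ 35·(5929)⁻¹ ≡ 674 (mod 1369). Smallest non-negative: 674.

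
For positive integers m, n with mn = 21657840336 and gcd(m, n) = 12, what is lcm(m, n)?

Since gcd(m,n)·lcm(m,n) = mn, lcm = 21657840336/12 = 1804820028.

1804820028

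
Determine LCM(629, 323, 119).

lcm(629, 323) = 629·323/gcd = 203167/17 = 11951
lcm(11951, 119) = 11951·119/gcd = 1422169/17 = 83657

83657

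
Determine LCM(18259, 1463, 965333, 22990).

18259 = 19 · 31²; 1463 = 7 · 11 · 19; 965333 = 19 · 23 · 47²; 22990 = 2 · 5 · 11² · 19
lcm takes max exponent of each prime: 2 · 5 · 7 · 11² · 19 · 23 · 31² · 47² = 7857492060110

7857492060110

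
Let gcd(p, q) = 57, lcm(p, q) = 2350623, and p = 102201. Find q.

Using pq = gcd(p,q)·lcm(p,q) = 57·2350623 = 133985511, we get q = 133985511/102201 = 1311.

1311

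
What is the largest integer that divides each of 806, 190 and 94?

2

gcd(806, 190): 806 = 4·190 + 46; 190 = 4·46 + 6; 46 = 7·6 + 4; 6 = 1·4 + 2; 4 = 2·2 + 0 → 2
gcd(2, 94): 94 = 47·2 + 0 → 2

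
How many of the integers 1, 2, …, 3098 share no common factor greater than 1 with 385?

1932

385 = 5·7·11. Inclusion–exclusion on these primes:
3098 − ⌊3098/5⌋ − ⌊3098/7⌋ − ⌊3098/11⌋ + ⌊3098/35⌋ + ⌊3098/55⌋ + ⌊3098/77⌋ − ⌊3098/385⌋ = 1932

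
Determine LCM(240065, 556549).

gcd first: 556549 = 2·240065 + 76419; 240065 = 3·76419 + 10808; 76419 = 7·10808 + 763; 10808 = 14·763 + 126; 763 = 6·126 + 7; 126 = 18·7 + 0 → gcd = 7
lcm = 240065·556549/gcd = 133607935685/7 = 19086847955

19086847955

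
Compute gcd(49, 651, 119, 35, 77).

gcd(49, 651): 651 = 13·49 + 14; 49 = 3·14 + 7; 14 = 2·7 + 0 → 7
gcd(7, 119): 119 = 17·7 + 0 → 7
gcd(7, 35): 35 = 5·7 + 0 → 7
gcd(7, 77): 77 = 11·7 + 0 → 7

7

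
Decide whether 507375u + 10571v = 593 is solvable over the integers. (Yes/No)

By Bézout, 507375u + 10571v = 593 has integer solutions iff gcd(507375, 10571) | 593.
Euclid: 507375 = 47·10571 + 10538; 10571 = 1·10538 + 33; 10538 = 319·33 + 11; 33 = 3·11 + 0. gcd = 11; 593 mod 11 = 10. No.

No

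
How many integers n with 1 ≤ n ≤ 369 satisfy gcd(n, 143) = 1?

310

143 = 11·13. Inclusion–exclusion on these primes:
369 − ⌊369/11⌋ − ⌊369/13⌋ + ⌊369/143⌋ = 310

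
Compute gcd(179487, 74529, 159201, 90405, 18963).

gcd(179487, 74529): 179487 = 2·74529 + 30429; 74529 = 2·30429 + 13671; 30429 = 2·13671 + 3087; 13671 = 4·3087 + 1323; 3087 = 2·1323 + 441; 1323 = 3·441 + 0 → 441
gcd(441, 159201): 159201 = 361·441 + 0 → 441
gcd(441, 90405): 90405 = 205·441 + 0 → 441
gcd(441, 18963): 18963 = 43·441 + 0 → 441

441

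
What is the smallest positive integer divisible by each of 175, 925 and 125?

175 = 5² · 7; 925 = 5² · 37; 125 = 5³
lcm takes max exponent of each prime: 5³ · 7 · 37 = 32375

32375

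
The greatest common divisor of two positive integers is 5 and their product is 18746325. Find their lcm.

3749265

For any two positive integers, gcd × lcm equals their product. Hence lcm = 18746325 / 5 = 3749265.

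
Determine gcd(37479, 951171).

39

Euclid: 951171 = 25·37479 + 14196; 37479 = 2·14196 + 9087; 14196 = 1·9087 + 5109; 9087 = 1·5109 + 3978; 5109 = 1·3978 + 1131; 3978 = 3·1131 + 585; 1131 = 1·585 + 546; 585 = 1·546 + 39; 546 = 14·39 + 0. Last nonzero remainder: 39.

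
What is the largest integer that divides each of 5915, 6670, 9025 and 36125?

5

gcd(5915, 6670): 6670 = 1·5915 + 755; 5915 = 7·755 + 630; 755 = 1·630 + 125; 630 = 5·125 + 5; 125 = 25·5 + 0 → 5
gcd(5, 9025): 9025 = 1805·5 + 0 → 5
gcd(5, 36125): 36125 = 7225·5 + 0 → 5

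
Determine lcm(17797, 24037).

32906653

17797 = 13 · 37²; 24037 = 13 · 43²
max exponents: 13 · 37² · 43² = 32906653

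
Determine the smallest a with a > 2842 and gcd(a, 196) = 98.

gcd(a, 196) = 98 forces 98 | a; write a = 98s. Then gcd(98s, 98·2) = 98·gcd(s, 2), so need gcd(s, 2) = 1.
98s > 2842 gives s ≥ 30. The least s ≥ 30 coprime to 2 is 31, so a = 98·31 = 3038.

3038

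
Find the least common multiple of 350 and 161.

8050

gcd first: 350 = 2·161 + 28; 161 = 5·28 + 21; 28 = 1·21 + 7; 21 = 3·7 + 0 → gcd = 7
lcm = 350·161/gcd = 56350/7 = 8050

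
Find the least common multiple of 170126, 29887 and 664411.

639163382

170126 = 2 · 11² · 19 · 37; 29887 = 11² · 13 · 19; 664411 = 11² · 17² · 19
lcm takes max exponent of each prime: 2 · 11² · 13 · 17² · 19 · 37 = 639163382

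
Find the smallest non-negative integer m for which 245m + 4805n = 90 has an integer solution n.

Euclid: 4805 = 19·245 + 150; 245 = 1·150 + 95; 150 = 1·95 + 55; 95 = 1·55 + 40; 55 = 1·40 + 15; 40 = 2·15 + 10; 15 = 1·10 + 5; 10 = 2·5 + 0 → gcd = 5; 90 = 5·18.
Back-substitution yields 245·(-353) + 4805·(18) = 5, so one solution is m = -353·18 = -6354, n = 18·18 = 324.
Solutions in m differ by 4805/5 = 961; the one in [0, 961) is -6354 mod 961 = 373.

373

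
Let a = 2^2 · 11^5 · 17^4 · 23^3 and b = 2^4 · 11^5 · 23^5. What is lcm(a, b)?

max exponent per prime: 2^4 · 11^5 · 17^4 · 23^5 = 1385218471298749648

1385218471298749648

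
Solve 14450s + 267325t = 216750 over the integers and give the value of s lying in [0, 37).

15

gcd(14450, 267325) = 7225 (Euclid: 267325 = 18·14450 + 7225; 14450 = 2·7225 + 0), and 7225 | 216750.
Extended Euclid: 14450·(-18) + 267325·(1) = 7225. Scale by 30: s₀ = -540.
General solution s = s₀ + 37k; reducing mod 37 gives s = 15 (and t = 0).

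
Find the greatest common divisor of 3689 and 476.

3689 = 7 · 17 · 31
476 = 2² · 7 · 17
Common: 7 · 17 = 119

119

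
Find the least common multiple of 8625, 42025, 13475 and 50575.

lcm(8625, 42025) = 8625·42025/gcd = 362465625/25 = 14498625
lcm(14498625, 13475) = 14498625·13475/gcd = 195368971875/25 = 7814758875
lcm(7814758875, 50575) = 7814758875·50575/gcd = 395231430103125/175 = 2258465314875

2258465314875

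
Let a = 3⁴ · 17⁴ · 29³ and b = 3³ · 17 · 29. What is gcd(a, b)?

min exponent per shared prime: 3³ · 17 · 29 = 13311

13311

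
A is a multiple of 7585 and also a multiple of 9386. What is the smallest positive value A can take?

71192810

gcd first: 9386 = 1·7585 + 1801; 7585 = 4·1801 + 381; 1801 = 4·381 + 277; 381 = 1·277 + 104; 277 = 2·104 + 69; 104 = 1·69 + 35; 69 = 1·35 + 34; 35 = 1·34 + 1; 34 = 34·1 + 0 → gcd = 1
lcm = 7585·9386/gcd = 71192810/1 = 71192810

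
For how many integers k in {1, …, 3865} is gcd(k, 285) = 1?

1952

285 = 3·5·19. Inclusion–exclusion on these primes:
3865 − ⌊3865/3⌋ − ⌊3865/5⌋ − ⌊3865/19⌋ + ⌊3865/15⌋ + ⌊3865/57⌋ + ⌊3865/95⌋ − ⌊3865/285⌋ = 1952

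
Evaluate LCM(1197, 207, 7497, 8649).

1197 = 3² · 7 · 19; 207 = 3² · 23; 7497 = 3² · 7² · 17; 8649 = 3² · 31²
lcm takes max exponent of each prime: 3² · 7² · 17 · 19 · 23 · 31² = 3148417629

3148417629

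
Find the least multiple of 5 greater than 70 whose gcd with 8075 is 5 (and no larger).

8075 = 5·1615. Any x with gcd(x, 8075) = 5 is a multiple of 5, say 5s, with s coprime to 1615.
Need s > 70/5, so s ≥ 15. First s ≥ 15 with gcd(s, 1615) = 1 is s = 16. Thus x = 5·16 = 80.

80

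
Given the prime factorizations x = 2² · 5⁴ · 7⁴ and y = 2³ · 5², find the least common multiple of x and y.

12005000

max exponent per prime: 2³ · 5⁴ · 7⁴ = 12005000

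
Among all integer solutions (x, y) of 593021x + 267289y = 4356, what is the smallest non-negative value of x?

151

Reduce mod 267289: 593021x ≡ 4356 (mod 267289). With g = gcd(593021, 267289) = 121 dividing 4356, divide through: 4901x ≡ 36 (mod 2209).
Since gcd(4901, 2209) = 1, x ≡ 36·(4901)⁻¹ ≡ 151 (mod 2209). Smallest non-negative: 151.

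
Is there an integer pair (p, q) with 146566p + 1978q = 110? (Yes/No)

Yes

By Bézout, 146566p + 1978q = 110 has integer solutions iff gcd(146566, 1978) | 110.
Euclid: 146566 = 74·1978 + 194; 1978 = 10·194 + 38; 194 = 5·38 + 4; 38 = 9·4 + 2; 4 = 2·2 + 0. gcd = 2; 110 mod 2 = 0. Yes.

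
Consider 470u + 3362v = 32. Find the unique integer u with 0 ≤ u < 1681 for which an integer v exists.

744

gcd(470, 3362) = 2 (Euclid: 3362 = 7·470 + 72; 470 = 6·72 + 38; 72 = 1·38 + 34; 38 = 1·34 + 4; 34 = 8·4 + 2; 4 = 2·2 + 0), and 2 | 32.
Extended Euclid: 470·(-794) + 3362·(111) = 2. Scale by 16: u₀ = -12704.
General solution u = u₀ + 1681t; reducing mod 1681 gives u = 744 (and v = -104).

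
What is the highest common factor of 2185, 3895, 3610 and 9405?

95

gcd(2185, 3895): 3895 = 1·2185 + 1710; 2185 = 1·1710 + 475; 1710 = 3·475 + 285; 475 = 1·285 + 190; 285 = 1·190 + 95; 190 = 2·95 + 0 → 95
gcd(95, 3610): 3610 = 38·95 + 0 → 95
gcd(95, 9405): 9405 = 99·95 + 0 → 95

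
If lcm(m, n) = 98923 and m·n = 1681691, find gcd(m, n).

17

From gcd × lcm = mn: gcd = 1681691 / 98923 = 17.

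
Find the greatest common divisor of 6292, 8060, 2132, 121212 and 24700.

52

gcd(6292, 8060): 8060 = 1·6292 + 1768; 6292 = 3·1768 + 988; 1768 = 1·988 + 780; 988 = 1·780 + 208; 780 = 3·208 + 156; 208 = 1·156 + 52; 156 = 3·52 + 0 → 52
gcd(52, 2132): 2132 = 41·52 + 0 → 52
gcd(52, 121212): 121212 = 2331·52 + 0 → 52
gcd(52, 24700): 24700 = 475·52 + 0 → 52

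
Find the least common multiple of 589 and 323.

589 = 19 · 31; 323 = 17 · 19
max exponents: 17 · 19 · 31 = 10013

10013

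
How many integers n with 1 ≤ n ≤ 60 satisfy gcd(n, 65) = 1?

44

Prime factors of 65: 5, 13. Count integers ≤ 60 divisible by none of them.
By inclusion–exclusion: 60 − ⌊60/5⌋ − ⌊60/13⌋ + ⌊60/65⌋ = 44.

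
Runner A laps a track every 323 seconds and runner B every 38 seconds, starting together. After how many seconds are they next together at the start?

646

gcd first: 323 = 8·38 + 19; 38 = 2·19 + 0 → gcd = 19
lcm = 323·38/gcd = 12274/19 = 646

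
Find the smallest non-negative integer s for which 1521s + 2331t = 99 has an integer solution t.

256

gcd(1521, 2331) = 9 (Euclid: 2331 = 1·1521 + 810; 1521 = 1·810 + 711; 810 = 1·711 + 99; 711 = 7·99 + 18; 99 = 5·18 + 9; 18 = 2·9 + 0), and 9 | 99.
Extended Euclid: 1521·(-118) + 2331·(77) = 9. Scale by 11: s₀ = -1298.
General solution s = s₀ + 259k; reducing mod 259 gives s = 256 (and t = -167).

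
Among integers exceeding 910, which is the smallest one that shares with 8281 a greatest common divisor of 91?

1001

gcd(k, 8281) = 91 forces 91 | k; write k = 91s. Then gcd(91s, 91·91) = 91·gcd(s, 91), so need gcd(s, 91) = 1.
91s > 910 gives s ≥ 11. The least s ≥ 11 coprime to 91 is 11, so k = 91·11 = 1001.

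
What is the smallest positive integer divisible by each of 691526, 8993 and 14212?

691526 = 2 · 11 · 17 · 43²; 8993 = 17 · 23²; 14212 = 2² · 11 · 17 · 19
lcm takes max exponent of each prime: 2² · 11 · 17 · 19 · 23² · 43² = 13901055652

13901055652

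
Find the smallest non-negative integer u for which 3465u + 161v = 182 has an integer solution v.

6

Euclid: 3465 = 21·161 + 84; 161 = 1·84 + 77; 84 = 1·77 + 7; 77 = 11·7 + 0 → gcd = 7; 182 = 7·26.
Back-substitution yields 3465·(2) + 161·(-43) = 7, so one solution is u = 2·26 = 52, v = -43·26 = -1118.
Solutions in u differ by 161/7 = 23; the one in [0, 23) is 52 mod 23 = 6.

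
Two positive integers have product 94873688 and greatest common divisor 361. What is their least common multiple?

262808

For any two positive integers, gcd × lcm equals their product. Hence lcm = 94873688 / 361 = 262808.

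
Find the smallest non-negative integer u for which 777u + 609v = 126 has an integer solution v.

8

gcd(777, 609) = 21 (Euclid: 777 = 1·609 + 168; 609 = 3·168 + 105; 168 = 1·105 + 63; 105 = 1·63 + 42; 63 = 1·42 + 21; 42 = 2·21 + 0), and 21 | 126.
Extended Euclid: 777·(11) + 609·(-14) = 21. Scale by 6: u₀ = 66.
General solution u = u₀ + 29t; reducing mod 29 gives u = 8 (and v = -10).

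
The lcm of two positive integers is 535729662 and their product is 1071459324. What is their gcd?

2

gcd·lcm = product, so gcd = 1071459324/535729662 = 2.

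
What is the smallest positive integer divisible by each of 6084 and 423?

6084 = 2² · 3² · 13²; 423 = 3² · 47
max exponents: 2² · 3² · 13² · 47 = 285948

285948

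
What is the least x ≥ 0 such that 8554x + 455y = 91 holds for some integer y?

4

Euclid: 8554 = 18·455 + 364; 455 = 1·364 + 91; 364 = 4·91 + 0 → gcd = 91; 91 = 91·1.
Back-substitution yields 8554·(-1) + 455·(19) = 91, so one solution is x = -1·1 = -1, y = 19·1 = 19.
Solutions in x differ by 455/91 = 5; the one in [0, 5) is -1 mod 5 = 4.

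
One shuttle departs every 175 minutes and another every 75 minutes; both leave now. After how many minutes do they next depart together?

gcd first: 175 = 2·75 + 25; 75 = 3·25 + 0 → gcd = 25
lcm = 175·75/gcd = 13125/25 = 525

525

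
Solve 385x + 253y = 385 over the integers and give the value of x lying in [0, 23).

1

Euclid: 385 = 1·253 + 132; 253 = 1·132 + 121; 132 = 1·121 + 11; 121 = 11·11 + 0 → gcd = 11; 385 = 11·35.
Back-substitution yields 385·(2) + 253·(-3) = 11, so one solution is x = 2·35 = 70, y = -3·35 = -105.
Solutions in x differ by 253/11 = 23; the one in [0, 23) is 70 mod 23 = 1.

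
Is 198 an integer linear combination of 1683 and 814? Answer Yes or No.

gcd(1683, 814): 1683 = 2·814 + 55; 814 = 14·55 + 44; 55 = 1·44 + 11; 44 = 4·11 + 0 → 11
11 divides 198, so a solution exists.

Yes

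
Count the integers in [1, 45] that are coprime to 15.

24

15 = 3·5. Inclusion–exclusion on these primes:
45 − ⌊45/3⌋ − ⌊45/5⌋ + ⌊45/15⌋ = 24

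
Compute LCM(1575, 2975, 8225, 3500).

25168500

1575 = 3² · 5² · 7; 2975 = 5² · 7 · 17; 8225 = 5² · 7 · 47; 3500 = 2² · 5³ · 7
lcm takes max exponent of each prime: 2² · 3² · 5³ · 7 · 17 · 47 = 25168500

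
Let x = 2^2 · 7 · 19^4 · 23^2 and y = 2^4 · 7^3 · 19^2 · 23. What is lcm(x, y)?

378341671792

max exponent per prime: 2^4 · 7^3 · 19^4 · 23^2 = 378341671792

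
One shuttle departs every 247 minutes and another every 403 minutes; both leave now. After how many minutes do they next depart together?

247 = 13 · 19; 403 = 13 · 31
max exponents: 13 · 19 · 31 = 7657

7657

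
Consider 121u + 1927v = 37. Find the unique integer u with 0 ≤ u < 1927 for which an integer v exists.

494

Euclid: 1927 = 15·121 + 112; 121 = 1·112 + 9; 112 = 12·9 + 4; 9 = 2·4 + 1; 4 = 4·1 + 0 → gcd = 1; 37 = 1·37.
Back-substitution yields 121·(430) + 1927·(-27) = 1, so one solution is u = 430·37 = 15910, v = -27·37 = -999.
Solutions in u differ by 1927/1 = 1927; the one in [0, 1927) is 15910 mod 1927 = 494.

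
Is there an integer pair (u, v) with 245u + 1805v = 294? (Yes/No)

By Bézout, 245u + 1805v = 294 has integer solutions iff gcd(245, 1805) | 294.
Euclid: 1805 = 7·245 + 90; 245 = 2·90 + 65; 90 = 1·65 + 25; 65 = 2·25 + 15; 25 = 1·15 + 10; 15 = 1·10 + 5; 10 = 2·5 + 0. gcd = 5; 294 mod 5 = 4. No.

No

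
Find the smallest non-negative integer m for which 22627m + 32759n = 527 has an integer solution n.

1387

Euclid: 32759 = 1·22627 + 10132; 22627 = 2·10132 + 2363; 10132 = 4·2363 + 680; 2363 = 3·680 + 323; 680 = 2·323 + 34; 323 = 9·34 + 17; 34 = 2·17 + 0 → gcd = 17; 527 = 17·31.
Back-substitution yields 22627·(915) + 32759·(-632) = 17, so one solution is m = 915·31 = 28365, n = -632·31 = -19592.
Solutions in m differ by 32759/17 = 1927; the one in [0, 1927) is 28365 mod 1927 = 1387.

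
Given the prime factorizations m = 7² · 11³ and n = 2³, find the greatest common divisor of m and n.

1

min exponent per shared prime: (none) = 1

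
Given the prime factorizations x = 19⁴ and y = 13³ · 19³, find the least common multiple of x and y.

max exponent per prime: 13³ · 19⁴ = 286315237

286315237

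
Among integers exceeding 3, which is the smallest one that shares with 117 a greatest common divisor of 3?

117 = 3·39. Any m with gcd(m, 117) = 3 is a multiple of 3, say 3s, with s coprime to 39.
Need s > 3/3, so s ≥ 2. First s ≥ 2 with gcd(s, 39) = 1 is s = 2. Thus m = 3·2 = 6.

6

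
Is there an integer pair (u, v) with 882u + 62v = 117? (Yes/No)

By Bézout, 882u + 62v = 117 has integer solutions iff gcd(882, 62) | 117.
Euclid: 882 = 14·62 + 14; 62 = 4·14 + 6; 14 = 2·6 + 2; 6 = 3·2 + 0. gcd = 2; 117 mod 2 = 1. No.

No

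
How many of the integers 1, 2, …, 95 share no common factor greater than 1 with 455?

60

455 = 5·7·13. Inclusion–exclusion on these primes:
95 − ⌊95/5⌋ − ⌊95/7⌋ − ⌊95/13⌋ + ⌊95/35⌋ + ⌊95/65⌋ + ⌊95/91⌋ − ⌊95/455⌋ = 60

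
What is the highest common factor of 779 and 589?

779 = 19 · 41
589 = 19 · 31
Common: 19 = 19

19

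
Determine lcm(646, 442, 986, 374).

lcm(646, 442) = 646·442/gcd = 285532/34 = 8398
lcm(8398, 986) = 8398·986/gcd = 8280428/34 = 243542
lcm(243542, 374) = 243542·374/gcd = 91084708/34 = 2678962

2678962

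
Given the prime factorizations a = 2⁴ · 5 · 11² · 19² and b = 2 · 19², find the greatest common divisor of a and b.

722

min exponent per shared prime: 2 · 19² = 722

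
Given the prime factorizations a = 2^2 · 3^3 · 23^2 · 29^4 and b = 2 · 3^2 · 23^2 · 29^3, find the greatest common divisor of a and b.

232232058

min exponent per shared prime: 2 · 3^2 · 23^2 · 29^3 = 232232058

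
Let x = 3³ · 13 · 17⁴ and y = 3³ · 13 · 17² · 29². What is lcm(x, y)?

max exponent per prime: 3³ · 13 · 17⁴ · 29² = 24654647511

24654647511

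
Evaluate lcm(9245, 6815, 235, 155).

9245 = 5 · 43²; 6815 = 5 · 29 · 47; 235 = 5 · 47; 155 = 5 · 31
lcm takes max exponent of each prime: 5 · 29 · 31 · 43² · 47 = 390628985

390628985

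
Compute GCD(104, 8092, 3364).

104 = 2³ · 13; 8092 = 2² · 7 · 17²; 3364 = 2² · 29²
gcd takes min exponent of each prime: 2² = 4

4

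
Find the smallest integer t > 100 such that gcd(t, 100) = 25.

gcd(t, 100) = 25 forces 25 | t; write t = 25s. Then gcd(25s, 25·4) = 25·gcd(s, 4), so need gcd(s, 4) = 1.
25s > 100 gives s ≥ 5. The least s ≥ 5 coprime to 4 is 5, so t = 25·5 = 125.

125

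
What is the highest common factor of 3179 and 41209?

3179 = 11 · 17²
41209 = 7² · 29²
Common: 1 = 1

1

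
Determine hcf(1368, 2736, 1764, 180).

36

gcd(1368, 2736): 2736 = 2·1368 + 0 → 1368
gcd(1368, 1764): 1764 = 1·1368 + 396; 1368 = 3·396 + 180; 396 = 2·180 + 36; 180 = 5·36 + 0 → 36
gcd(36, 180): 180 = 5·36 + 0 → 36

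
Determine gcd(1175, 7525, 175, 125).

1175 = 5² · 47; 7525 = 5² · 7 · 43; 175 = 5² · 7; 125 = 5³
gcd takes min exponent of each prime: 5² = 25

25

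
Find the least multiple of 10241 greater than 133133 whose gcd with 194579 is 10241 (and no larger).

Multiples of 10241 above 133133: 10241·14, 10241·15, … . Need the cofactor coprime to 194579/10241 = 19.
Checking s = 14, 15, … the first with gcd(s, 19) = 1 is s = 14, giving 143374.

143374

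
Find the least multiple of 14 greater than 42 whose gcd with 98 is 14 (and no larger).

Multiples of 14 above 42: 14·4, 14·5, … . Need the cofactor coprime to 98/14 = 7.
Checking s = 4, 5, … the first with gcd(s, 7) = 1 is s = 4, giving 56.

56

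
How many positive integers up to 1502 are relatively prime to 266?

610

266 = 2·7·19. Inclusion–exclusion on these primes:
1502 − ⌊1502/2⌋ − ⌊1502/7⌋ − ⌊1502/19⌋ + ⌊1502/14⌋ + ⌊1502/38⌋ + ⌊1502/133⌋ − ⌊1502/266⌋ = 610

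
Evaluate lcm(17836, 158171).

17836 = 2² · 7³ · 13; 158171 = 13 · 23³
max exponents: 2² · 7³ · 13 · 23³ = 217010612

217010612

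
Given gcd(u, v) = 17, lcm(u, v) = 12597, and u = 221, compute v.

969

Using uv = gcd(u,v)·lcm(u,v) = 17·12597 = 214149, we get v = 214149/221 = 969.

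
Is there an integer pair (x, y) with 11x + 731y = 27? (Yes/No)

By Bézout, 11x + 731y = 27 has integer solutions iff gcd(11, 731) | 27.
Euclid: 731 = 66·11 + 5; 11 = 2·5 + 1; 5 = 5·1 + 0. gcd = 1; 27 mod 1 = 0. Yes.

Yes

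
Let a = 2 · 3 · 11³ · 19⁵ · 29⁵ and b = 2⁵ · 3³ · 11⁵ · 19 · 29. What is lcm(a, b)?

max exponent per prime: 2⁵ · 3³ · 11⁵ · 19⁵ · 29⁵ = 7067001158824169924064

7067001158824169924064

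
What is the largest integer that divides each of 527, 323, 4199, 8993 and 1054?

17

527 = 17 · 31; 323 = 17 · 19; 4199 = 13 · 17 · 19; 8993 = 17 · 23²; 1054 = 2 · 17 · 31
gcd takes min exponent of each prime: 17 = 17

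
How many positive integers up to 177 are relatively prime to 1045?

Prime factors of 1045: 5, 11, 19. Count integers ≤ 177 divisible by none of them.
By inclusion–exclusion: 177 − ⌊177/5⌋ − ⌊177/11⌋ − ⌊177/19⌋ + ⌊177/55⌋ + ⌊177/95⌋ + ⌊177/209⌋ − ⌊177/1045⌋ = 121.

121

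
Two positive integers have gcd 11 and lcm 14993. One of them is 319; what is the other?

517

Using mn = gcd(m,n)·lcm(m,n) = 11·14993 = 164923, we get n = 164923/319 = 517.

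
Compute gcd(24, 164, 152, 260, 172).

gcd(24, 164): 164 = 6·24 + 20; 24 = 1·20 + 4; 20 = 5·4 + 0 → 4
gcd(4, 152): 152 = 38·4 + 0 → 4
gcd(4, 260): 260 = 65·4 + 0 → 4
gcd(4, 172): 172 = 43·4 + 0 → 4

4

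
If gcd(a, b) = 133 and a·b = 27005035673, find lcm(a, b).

Since gcd(a,b)·lcm(a,b) = ab, lcm = 27005035673/133 = 203045381.

203045381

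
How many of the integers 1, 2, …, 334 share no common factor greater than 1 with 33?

33 = 3·11. Inclusion–exclusion on these primes:
334 − ⌊334/3⌋ − ⌊334/11⌋ + ⌊334/33⌋ = 203

203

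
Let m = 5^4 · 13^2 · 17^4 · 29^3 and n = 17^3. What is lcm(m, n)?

215157456288125

max exponent per prime: 5^4 · 13^2 · 17^4 · 29^3 = 215157456288125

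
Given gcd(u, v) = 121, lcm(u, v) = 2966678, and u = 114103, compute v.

3146

u·v = gcd·lcm = 121·2966678 = 358968038, so v = 358968038/114103 = 3146.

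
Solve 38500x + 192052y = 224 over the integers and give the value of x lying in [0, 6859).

3432

Euclid: 192052 = 4·38500 + 38052; 38500 = 1·38052 + 448; 38052 = 84·448 + 420; 448 = 1·420 + 28; 420 = 15·28 + 0 → gcd = 28; 224 = 28·8.
Back-substitution yields 38500·(429) + 192052·(-86) = 28, so one solution is x = 429·8 = 3432, y = -86·8 = -688.
Solutions in x differ by 192052/28 = 6859; the one in [0, 6859) is 3432 mod 6859 = 3432.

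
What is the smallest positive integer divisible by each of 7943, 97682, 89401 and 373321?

7943 = 13² · 47; 97682 = 2 · 13² · 17²; 89401 = 13² · 23²; 373321 = 13² · 47²
lcm takes max exponent of each prime: 2 · 13² · 17² · 23² · 47² = 114147375602

114147375602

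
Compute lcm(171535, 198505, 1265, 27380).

171535 = 5 · 7 · 13² · 29; 198505 = 5 · 29 · 37²; 1265 = 5 · 11 · 23; 27380 = 2² · 5 · 37²
lcm takes max exponent of each prime: 2² · 5 · 7 · 11 · 13² · 23 · 29 · 37² = 237649391980

237649391980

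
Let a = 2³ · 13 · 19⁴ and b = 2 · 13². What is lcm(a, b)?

max exponent per prime: 2³ · 13² · 19⁴ = 176193992

176193992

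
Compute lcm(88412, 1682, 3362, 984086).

2120703651149284

88412 = 2² · 23 · 31²; 1682 = 2 · 29²; 3362 = 2 · 41²; 984086 = 2 · 19² · 29 · 47
lcm takes max exponent of each prime: 2² · 19² · 23 · 29² · 31² · 41² · 47 = 2120703651149284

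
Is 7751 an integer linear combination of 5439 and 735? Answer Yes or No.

No

By Bézout, 5439x − 735y = 7751 has integer solutions iff gcd(5439, 735) | 7751.
Euclid: 5439 = 7·735 + 294; 735 = 2·294 + 147; 294 = 2·147 + 0. gcd = 147; 7751 mod 147 = 107. No.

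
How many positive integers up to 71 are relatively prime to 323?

323 = 17·19. Inclusion–exclusion on these primes:
71 − ⌊71/17⌋ − ⌊71/19⌋ + ⌊71/323⌋ = 64

64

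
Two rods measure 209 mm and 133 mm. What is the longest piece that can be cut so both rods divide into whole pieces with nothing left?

209 = 11 · 19
133 = 7 · 19
Common: 19 = 19

19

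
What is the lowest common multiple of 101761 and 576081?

484484121

101761 = 11² · 29²; 576081 = 3² · 11² · 23²
max exponents: 3² · 11² · 23² · 29² = 484484121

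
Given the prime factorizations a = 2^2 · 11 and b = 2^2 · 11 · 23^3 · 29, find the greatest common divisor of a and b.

44

min exponent per shared prime: 2^2 · 11 = 44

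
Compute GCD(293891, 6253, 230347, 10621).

13

293891 = 13² · 37 · 47; 6253 = 13² · 37; 230347 = 13² · 29 · 47; 10621 = 13 · 19 · 43
gcd takes min exponent of each prime: 13 = 13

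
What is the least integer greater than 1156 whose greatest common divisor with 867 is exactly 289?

gcd(t, 867) = 289 forces 289 | t; write t = 289s. Then gcd(289s, 289·3) = 289·gcd(s, 3), so need gcd(s, 3) = 1.
289s > 1156 gives s ≥ 5. The least s ≥ 5 coprime to 3 is 5, so t = 289·5 = 1445.

1445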